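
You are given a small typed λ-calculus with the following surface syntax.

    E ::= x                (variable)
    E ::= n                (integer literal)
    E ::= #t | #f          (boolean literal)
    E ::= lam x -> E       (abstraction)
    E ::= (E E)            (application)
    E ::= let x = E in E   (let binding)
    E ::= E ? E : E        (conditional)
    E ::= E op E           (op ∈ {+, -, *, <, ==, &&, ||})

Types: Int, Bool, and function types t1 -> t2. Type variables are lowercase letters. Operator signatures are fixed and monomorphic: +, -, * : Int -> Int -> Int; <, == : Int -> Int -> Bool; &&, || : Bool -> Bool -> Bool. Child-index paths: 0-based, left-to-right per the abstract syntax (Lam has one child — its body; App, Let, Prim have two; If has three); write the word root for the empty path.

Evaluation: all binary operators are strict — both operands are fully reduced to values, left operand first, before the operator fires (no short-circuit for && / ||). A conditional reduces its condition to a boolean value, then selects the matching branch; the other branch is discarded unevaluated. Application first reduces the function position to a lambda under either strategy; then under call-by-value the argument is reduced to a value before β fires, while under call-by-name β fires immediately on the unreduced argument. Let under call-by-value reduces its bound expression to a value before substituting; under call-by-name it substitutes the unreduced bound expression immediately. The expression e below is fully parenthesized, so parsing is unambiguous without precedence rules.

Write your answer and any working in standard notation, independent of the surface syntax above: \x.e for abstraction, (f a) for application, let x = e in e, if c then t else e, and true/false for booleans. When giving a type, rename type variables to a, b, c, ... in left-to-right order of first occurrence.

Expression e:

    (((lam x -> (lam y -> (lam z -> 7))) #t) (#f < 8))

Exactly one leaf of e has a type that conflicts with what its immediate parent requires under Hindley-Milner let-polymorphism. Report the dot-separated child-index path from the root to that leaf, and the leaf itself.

Answer: 1.0 : false

Derivation:
\z._ : c -> Int
\y._ : b -> c -> Int
\x._ : a -> b -> c -> Int
  unify a -> b -> c -> Int ~ Bool -> d
  unify a ~ Bool
  unify b -> c -> Int ~ d
_ _ : b -> c -> Int
  unify Bool ~ Int
  FAIL: mismatch Bool ~ Int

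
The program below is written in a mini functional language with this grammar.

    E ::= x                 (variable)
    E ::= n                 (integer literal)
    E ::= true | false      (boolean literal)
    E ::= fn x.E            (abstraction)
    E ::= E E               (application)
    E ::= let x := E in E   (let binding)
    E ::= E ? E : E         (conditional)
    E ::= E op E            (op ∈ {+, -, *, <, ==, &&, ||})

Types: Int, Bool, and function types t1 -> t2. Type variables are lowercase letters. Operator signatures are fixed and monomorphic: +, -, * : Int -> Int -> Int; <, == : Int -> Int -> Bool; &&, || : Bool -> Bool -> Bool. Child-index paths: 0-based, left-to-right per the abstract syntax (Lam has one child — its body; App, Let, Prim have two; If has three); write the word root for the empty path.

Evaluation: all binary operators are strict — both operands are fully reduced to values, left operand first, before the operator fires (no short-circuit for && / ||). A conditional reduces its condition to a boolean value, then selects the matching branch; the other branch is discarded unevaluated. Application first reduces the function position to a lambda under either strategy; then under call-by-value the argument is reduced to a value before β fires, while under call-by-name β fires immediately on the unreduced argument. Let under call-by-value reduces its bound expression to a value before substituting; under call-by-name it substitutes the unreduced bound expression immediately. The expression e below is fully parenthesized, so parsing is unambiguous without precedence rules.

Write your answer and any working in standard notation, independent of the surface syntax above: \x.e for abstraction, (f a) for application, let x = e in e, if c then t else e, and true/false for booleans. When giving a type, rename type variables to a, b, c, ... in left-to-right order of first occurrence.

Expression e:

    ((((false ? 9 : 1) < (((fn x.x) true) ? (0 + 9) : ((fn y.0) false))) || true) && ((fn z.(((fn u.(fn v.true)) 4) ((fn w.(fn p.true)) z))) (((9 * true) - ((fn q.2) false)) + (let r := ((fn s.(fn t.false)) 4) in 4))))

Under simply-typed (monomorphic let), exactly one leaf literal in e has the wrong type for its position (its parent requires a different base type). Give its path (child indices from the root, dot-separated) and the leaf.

Answer: 1.1.0.0.1 : true

Working:
  unify Bool ~ Bool
  unify Int ~ Int
  unify Int ~ Int
x : a
\x._ : a -> a
  unify a -> a ~ Bool -> b
  unify a ~ Bool
  unify Bool ~ b
_ _ : Bool
  unify Bool ~ Bool
  unify Int ~ Int
  unify Int ~ Int
\y._ : c -> Int
  unify c -> Int ~ Bool -> d
  unify c ~ Bool
  unify Int ~ d
_ _ : Int
  unify Int ~ Int
  unify Int ~ Int
  unify Bool ~ Bool
  unify Bool ~ Bool
  unify Bool ~ Bool
\v._ : g -> Bool
\u._ : f -> g -> Bool
  unify f -> g -> Bool ~ Int -> h
  unify f ~ Int
  unify g -> Bool ~ h
_ _ : g -> Bool
\p._ : j -> Bool
\w._ : i -> j -> Bool
z : e
  unify i -> j -> Bool ~ e -> k
  unify i ~ e
  unify j -> Bool ~ k
_ _ : j -> Bool
  unify g -> Bool ~ (j -> Bool) -> l
  unify g ~ j -> Bool
  unify Bool ~ l
_ _ : Bool
\z._ : e -> Bool
  unify Int ~ Int
  unify Bool ~ Int
  FAIL: mismatch Bool ~ Int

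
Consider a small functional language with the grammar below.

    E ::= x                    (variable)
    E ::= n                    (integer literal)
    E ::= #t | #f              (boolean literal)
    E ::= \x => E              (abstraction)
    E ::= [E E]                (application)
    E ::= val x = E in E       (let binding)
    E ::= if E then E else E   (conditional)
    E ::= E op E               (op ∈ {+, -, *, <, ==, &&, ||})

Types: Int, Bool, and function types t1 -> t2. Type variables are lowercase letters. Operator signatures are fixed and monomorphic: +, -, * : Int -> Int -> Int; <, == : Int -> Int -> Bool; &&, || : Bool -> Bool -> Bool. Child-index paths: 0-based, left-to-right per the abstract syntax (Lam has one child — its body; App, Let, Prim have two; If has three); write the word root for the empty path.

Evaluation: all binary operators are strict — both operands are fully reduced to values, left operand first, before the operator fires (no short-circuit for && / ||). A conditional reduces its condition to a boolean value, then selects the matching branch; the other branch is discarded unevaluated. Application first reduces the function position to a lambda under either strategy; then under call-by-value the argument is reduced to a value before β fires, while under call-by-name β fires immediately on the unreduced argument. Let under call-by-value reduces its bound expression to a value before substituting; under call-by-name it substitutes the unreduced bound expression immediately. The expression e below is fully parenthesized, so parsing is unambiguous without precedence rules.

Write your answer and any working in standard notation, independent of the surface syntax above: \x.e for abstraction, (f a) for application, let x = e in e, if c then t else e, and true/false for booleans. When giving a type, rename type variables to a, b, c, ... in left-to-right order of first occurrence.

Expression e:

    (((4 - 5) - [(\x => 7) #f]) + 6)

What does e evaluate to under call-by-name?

Answer: -2

Derivation:
step 0: (((4 - 5) - ((\x.7) false)) + 6)
step 1: [delta@0.0] ((-1 - ((\x.7) false)) + 6)
step 2: [beta@0.1] ((-1 - 7) + 6)
step 3: [delta@0] (-8 + 6)
step 4: [delta@root] -2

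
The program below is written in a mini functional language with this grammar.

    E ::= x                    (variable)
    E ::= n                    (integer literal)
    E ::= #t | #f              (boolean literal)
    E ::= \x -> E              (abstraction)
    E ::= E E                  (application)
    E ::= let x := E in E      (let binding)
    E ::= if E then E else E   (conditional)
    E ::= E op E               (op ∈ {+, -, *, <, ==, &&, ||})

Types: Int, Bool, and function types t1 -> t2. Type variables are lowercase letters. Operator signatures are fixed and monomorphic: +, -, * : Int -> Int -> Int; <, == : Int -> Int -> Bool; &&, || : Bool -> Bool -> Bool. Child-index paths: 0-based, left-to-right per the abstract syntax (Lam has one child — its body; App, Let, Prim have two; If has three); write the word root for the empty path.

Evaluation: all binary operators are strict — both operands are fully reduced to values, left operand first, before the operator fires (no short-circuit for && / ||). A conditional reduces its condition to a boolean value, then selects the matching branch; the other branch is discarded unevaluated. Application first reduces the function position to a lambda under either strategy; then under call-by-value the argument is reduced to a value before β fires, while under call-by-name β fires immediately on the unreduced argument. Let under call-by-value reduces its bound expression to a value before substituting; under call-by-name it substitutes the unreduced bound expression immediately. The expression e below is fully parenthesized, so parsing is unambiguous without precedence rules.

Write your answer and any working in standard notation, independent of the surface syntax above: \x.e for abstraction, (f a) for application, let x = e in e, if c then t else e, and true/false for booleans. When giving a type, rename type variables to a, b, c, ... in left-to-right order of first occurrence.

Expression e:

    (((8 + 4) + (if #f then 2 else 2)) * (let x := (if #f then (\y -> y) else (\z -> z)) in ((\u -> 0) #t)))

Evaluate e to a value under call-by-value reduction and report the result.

Derivation:
step 0: (((8 + 4) + (if false then 2 else 2)) * (let x = (if false then (\y.y) else (\z.z)) in ((\u.0) true)))
step 1: [delta@0.0] ((12 + (if false then 2 else 2)) * (let x = (if false then (\y.y) else (\z.z)) in ((\u.0) true)))
step 2: [if@0.1] ((12 + 2) * (let x = (if false then (\y.y) else (\z.z)) in ((\u.0) true)))
step 3: [delta@0] (14 * (let x = (if false then (\y.y) else (\z.z)) in ((\u.0) true)))
step 4: [if@1.0] (14 * (let x = (\z.z) in ((\u.0) true)))
step 5: [let@1] (14 * ((\u.0) true))
step 6: [beta@1] (14 * 0)
step 7: [delta@root] 0

Answer: 0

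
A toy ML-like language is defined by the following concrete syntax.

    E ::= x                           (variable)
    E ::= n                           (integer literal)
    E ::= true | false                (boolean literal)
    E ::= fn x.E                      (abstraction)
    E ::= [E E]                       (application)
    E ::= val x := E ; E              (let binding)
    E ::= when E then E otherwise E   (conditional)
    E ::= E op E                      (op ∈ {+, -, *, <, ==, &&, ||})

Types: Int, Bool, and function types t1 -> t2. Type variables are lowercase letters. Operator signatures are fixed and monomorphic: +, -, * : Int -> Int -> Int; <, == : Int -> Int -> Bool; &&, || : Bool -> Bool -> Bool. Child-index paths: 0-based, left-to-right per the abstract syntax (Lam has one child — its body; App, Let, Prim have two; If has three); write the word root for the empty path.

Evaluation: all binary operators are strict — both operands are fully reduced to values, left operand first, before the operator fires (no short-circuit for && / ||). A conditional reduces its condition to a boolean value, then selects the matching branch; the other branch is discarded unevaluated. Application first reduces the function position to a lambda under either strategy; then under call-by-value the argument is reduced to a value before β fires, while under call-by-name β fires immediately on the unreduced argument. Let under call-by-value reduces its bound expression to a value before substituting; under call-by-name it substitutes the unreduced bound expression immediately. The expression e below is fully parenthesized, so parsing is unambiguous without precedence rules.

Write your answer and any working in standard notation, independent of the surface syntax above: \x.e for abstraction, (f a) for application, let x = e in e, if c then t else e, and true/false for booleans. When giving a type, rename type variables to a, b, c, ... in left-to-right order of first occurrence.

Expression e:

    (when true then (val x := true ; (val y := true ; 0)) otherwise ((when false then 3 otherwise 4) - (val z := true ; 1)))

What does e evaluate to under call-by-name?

Answer: 0

Derivation:
step 0: (if true then (let x = true in (let y = true in 0)) else ((if false then 3 else 4) - (let z = true in 1)))
step 1: [if@root] (let x = true in (let y = true in 0))
step 2: [let@root] (let y = true in 0)
step 3: [let@root] 0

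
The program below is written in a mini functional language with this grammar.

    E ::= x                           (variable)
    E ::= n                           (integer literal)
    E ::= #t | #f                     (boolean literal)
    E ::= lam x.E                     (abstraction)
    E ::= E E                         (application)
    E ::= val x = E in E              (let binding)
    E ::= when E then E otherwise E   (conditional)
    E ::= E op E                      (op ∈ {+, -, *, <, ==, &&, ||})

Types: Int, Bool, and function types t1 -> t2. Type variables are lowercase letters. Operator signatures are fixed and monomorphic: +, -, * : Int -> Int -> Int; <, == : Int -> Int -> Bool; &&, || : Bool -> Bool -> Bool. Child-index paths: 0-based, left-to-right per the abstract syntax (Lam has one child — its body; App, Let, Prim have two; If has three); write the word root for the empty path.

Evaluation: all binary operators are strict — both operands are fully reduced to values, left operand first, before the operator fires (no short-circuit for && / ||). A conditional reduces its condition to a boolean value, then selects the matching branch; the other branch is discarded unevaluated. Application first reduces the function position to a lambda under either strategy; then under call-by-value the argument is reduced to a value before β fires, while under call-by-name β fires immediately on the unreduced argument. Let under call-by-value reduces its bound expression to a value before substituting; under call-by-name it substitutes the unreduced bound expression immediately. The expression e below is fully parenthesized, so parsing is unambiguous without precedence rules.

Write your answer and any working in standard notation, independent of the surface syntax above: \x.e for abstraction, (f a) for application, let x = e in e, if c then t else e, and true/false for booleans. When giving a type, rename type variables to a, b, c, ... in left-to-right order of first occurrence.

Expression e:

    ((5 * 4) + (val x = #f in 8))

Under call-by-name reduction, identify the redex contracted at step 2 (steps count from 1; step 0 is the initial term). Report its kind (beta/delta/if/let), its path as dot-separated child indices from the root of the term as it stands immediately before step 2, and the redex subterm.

Working:
step 0: ((5 * 4) + (let x = false in 8))
step 1: [delta@0] (20 + (let x = false in 8))
step 2: [let@1] (20 + 8)

Answer: let at 1 : (let x = false in 8)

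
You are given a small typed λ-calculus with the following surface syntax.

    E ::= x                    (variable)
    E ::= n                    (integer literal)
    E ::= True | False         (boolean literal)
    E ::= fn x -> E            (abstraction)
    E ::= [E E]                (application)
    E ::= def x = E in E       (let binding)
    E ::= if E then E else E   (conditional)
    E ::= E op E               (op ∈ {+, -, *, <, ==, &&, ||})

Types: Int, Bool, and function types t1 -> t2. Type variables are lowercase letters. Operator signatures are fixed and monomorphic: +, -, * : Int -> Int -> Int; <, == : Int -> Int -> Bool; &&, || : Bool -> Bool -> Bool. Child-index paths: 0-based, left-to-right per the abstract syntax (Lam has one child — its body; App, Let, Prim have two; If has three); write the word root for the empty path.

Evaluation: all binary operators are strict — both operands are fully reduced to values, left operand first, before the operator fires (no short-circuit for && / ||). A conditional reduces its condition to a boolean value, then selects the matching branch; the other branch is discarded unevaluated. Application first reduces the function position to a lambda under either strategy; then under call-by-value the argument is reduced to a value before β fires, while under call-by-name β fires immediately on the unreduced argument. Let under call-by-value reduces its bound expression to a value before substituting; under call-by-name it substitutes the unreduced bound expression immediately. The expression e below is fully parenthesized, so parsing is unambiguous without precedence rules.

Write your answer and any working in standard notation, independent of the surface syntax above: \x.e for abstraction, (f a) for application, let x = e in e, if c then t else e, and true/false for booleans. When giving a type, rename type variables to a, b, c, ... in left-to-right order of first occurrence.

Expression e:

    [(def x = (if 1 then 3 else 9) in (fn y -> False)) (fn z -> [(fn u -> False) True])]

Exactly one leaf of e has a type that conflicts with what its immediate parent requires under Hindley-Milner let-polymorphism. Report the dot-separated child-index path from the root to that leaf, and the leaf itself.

Answer: 0.0.0 : 1

Trace:
  unify Int ~ Bool
  FAIL: mismatch Int ~ Bool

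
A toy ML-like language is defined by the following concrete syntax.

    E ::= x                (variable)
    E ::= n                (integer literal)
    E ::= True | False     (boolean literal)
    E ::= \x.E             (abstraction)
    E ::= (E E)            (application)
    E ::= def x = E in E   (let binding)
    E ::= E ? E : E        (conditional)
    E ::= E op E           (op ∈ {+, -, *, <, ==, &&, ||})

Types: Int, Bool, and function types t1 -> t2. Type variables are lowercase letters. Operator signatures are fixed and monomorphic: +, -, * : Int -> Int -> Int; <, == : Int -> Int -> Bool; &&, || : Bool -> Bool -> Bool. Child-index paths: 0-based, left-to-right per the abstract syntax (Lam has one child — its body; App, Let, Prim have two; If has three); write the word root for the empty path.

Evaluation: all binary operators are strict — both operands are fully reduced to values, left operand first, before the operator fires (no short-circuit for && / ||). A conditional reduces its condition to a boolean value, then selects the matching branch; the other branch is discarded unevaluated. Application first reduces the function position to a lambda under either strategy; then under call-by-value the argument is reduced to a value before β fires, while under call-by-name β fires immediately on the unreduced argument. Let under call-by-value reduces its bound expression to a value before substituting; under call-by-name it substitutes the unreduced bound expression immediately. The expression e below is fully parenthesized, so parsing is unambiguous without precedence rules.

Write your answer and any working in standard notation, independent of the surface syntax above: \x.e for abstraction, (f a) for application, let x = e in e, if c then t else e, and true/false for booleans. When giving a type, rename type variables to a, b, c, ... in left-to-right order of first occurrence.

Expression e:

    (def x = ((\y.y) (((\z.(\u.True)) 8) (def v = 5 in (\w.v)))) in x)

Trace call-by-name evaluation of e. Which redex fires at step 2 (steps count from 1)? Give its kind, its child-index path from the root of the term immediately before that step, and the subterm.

Derivation:
step 0: (let x = ((\y.y) (((\z.(\u.true)) 8) (let v = 5 in (\w.v)))) in x)
step 1: [let@root] ((\y.y) (((\z.(\u.true)) 8) (let v = 5 in (\w.v))))
step 2: [beta@root] (((\z.(\u.true)) 8) (let v = 5 in (\w.v)))

Answer: beta at root : ((\y.y) (((\z.(\u.true)) 8) (let v = 5 in (\w.v))))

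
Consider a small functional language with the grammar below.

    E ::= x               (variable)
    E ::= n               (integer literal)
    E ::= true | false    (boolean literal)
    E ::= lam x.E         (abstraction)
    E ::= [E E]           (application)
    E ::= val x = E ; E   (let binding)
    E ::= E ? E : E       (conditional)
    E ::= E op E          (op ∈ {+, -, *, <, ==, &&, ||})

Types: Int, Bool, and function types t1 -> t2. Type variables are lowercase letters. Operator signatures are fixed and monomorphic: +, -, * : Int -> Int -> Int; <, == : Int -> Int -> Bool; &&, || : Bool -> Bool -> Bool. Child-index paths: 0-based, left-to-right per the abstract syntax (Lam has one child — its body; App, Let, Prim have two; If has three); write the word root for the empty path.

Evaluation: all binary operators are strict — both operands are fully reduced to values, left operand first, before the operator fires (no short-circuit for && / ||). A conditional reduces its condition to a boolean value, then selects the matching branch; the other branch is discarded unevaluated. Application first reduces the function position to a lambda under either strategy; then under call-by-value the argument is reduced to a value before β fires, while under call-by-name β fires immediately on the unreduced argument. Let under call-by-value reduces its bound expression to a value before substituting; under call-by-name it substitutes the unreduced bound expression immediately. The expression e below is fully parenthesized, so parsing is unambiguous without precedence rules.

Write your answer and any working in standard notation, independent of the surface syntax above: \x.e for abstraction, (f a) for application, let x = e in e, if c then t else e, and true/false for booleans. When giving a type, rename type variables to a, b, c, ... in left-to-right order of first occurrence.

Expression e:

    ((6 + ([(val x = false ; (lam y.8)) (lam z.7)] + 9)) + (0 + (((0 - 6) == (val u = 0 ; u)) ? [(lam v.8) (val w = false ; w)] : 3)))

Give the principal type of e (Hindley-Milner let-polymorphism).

Trace:
  unify Int ~ Int
let x : Bool
\y._ : a -> Int
\z._ : b -> Int
  unify a -> Int ~ (b -> Int) -> c
  unify a ~ b -> Int
  unify Int ~ c
_ _ : Int
  unify Int ~ Int
  unify Int ~ Int
  unify Int ~ Int
  unify Int ~ Int
  unify Int ~ Int
  unify Int ~ Int
  unify Int ~ Int
  unify Int ~ Int
let u : Int
u : Int
  unify Int ~ Int
  unify Bool ~ Bool
\v._ : d -> Int
let w : Bool
w : Bool
  unify d -> Int ~ Bool -> e
  unify d ~ Bool
  unify Int ~ e
_ _ : Int
  unify Int ~ Int
  unify Int ~ Int
  unify Int ~ Int

Answer: Int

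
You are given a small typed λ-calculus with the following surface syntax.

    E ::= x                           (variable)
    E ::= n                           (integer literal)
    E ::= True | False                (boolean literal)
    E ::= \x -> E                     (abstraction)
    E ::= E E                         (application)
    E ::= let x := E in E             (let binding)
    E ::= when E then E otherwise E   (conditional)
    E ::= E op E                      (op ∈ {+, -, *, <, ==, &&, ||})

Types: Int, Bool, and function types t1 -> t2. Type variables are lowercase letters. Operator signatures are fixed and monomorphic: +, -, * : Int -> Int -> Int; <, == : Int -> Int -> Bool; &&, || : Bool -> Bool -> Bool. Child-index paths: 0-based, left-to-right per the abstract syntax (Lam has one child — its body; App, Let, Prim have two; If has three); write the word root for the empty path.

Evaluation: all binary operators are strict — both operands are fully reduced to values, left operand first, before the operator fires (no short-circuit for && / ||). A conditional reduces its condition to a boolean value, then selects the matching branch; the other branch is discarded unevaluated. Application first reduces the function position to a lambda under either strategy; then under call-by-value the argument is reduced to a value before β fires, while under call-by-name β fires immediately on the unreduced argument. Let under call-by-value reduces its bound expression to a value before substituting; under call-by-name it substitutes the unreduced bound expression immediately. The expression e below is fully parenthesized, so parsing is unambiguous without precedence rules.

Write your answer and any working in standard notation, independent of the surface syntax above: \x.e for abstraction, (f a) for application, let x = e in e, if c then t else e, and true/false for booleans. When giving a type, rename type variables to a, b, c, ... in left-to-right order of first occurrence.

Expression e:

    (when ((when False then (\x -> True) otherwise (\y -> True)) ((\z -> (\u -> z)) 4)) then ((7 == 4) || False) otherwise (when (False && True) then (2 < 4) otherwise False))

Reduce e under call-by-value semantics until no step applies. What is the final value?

Trace:
step 0: (if ((if false then (\x.true) else (\y.true)) ((\z.(\u.z)) 4)) then ((7 == 4) || false) else (if (false && true) then (2 < 4) else false))
step 1: [if@0.0] (if ((\y.true) ((\z.(\u.z)) 4)) then ((7 == 4) || false) else (if (false && true) then (2 < 4) else false))
step 2: [beta@0.1] (if ((\y.true) (\u.4)) then ((7 == 4) || false) else (if (false && true) then (2 < 4) else false))
step 3: [beta@0] (if true then ((7 == 4) || false) else (if (false && true) then (2 < 4) else false))
step 4: [if@root] ((7 == 4) || false)
step 5: [delta@0] (false || false)
step 6: [delta@root] false

Answer: false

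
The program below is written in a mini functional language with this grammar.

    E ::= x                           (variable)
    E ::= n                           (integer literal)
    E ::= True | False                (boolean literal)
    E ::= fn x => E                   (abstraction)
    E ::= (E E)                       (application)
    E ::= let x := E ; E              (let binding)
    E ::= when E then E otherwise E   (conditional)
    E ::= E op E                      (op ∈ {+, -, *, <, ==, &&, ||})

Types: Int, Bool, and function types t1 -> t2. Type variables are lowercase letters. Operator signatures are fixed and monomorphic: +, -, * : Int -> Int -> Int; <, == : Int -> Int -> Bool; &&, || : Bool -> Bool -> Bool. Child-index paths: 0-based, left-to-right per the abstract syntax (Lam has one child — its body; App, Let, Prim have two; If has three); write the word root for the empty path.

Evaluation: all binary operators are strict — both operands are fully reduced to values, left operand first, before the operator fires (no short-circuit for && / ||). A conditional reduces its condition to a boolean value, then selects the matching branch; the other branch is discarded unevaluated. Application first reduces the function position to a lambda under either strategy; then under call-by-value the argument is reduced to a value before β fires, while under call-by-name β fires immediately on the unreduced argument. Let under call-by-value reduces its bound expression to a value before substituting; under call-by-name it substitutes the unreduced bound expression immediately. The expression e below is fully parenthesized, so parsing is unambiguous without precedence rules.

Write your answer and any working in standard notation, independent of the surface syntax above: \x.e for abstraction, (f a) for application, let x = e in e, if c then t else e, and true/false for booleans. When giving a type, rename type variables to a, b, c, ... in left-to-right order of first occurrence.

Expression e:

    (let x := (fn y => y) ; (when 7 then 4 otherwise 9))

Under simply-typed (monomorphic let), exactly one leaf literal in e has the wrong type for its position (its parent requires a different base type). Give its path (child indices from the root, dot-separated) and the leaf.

Trace:
y : a
\y._ : a -> a
let x : a -> a
  unify Int ~ Bool
  FAIL: mismatch Int ~ Bool

Answer: 1.0 : 7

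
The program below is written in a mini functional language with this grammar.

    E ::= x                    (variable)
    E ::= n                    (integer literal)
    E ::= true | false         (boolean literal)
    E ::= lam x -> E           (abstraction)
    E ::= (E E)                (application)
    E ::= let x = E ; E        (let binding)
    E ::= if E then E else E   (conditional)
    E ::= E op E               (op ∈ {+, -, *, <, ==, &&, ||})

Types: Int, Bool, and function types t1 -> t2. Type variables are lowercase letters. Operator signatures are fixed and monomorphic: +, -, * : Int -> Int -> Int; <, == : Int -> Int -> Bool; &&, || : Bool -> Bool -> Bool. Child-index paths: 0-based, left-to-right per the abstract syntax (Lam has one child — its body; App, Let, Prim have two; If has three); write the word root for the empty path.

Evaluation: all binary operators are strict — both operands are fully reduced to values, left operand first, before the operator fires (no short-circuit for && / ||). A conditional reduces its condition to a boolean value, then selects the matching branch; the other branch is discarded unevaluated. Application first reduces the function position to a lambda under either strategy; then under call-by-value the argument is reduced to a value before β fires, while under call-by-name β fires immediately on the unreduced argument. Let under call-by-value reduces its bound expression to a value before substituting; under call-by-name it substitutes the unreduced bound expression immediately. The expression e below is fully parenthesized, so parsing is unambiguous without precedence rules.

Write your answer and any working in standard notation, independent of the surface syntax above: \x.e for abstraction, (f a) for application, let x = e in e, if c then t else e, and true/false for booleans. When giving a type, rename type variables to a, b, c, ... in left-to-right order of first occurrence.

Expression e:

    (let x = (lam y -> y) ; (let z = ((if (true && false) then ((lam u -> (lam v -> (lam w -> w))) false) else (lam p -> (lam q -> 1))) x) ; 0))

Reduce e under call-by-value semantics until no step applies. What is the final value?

Derivation:
step 0: (let x = (\y.y) in (let z = ((if (true && false) then ((\u.(\v.(\w.w))) false) else (\p.(\q.1))) x) in 0))
step 1: [let@root] (let z = ((if (true && false) then ((\u.(\v.(\w.w))) false) else (\p.(\q.1))) (\y.y)) in 0)
step 2: [delta@0.0.0] (let z = ((if false then ((\u.(\v.(\w.w))) false) else (\p.(\q.1))) (\y.y)) in 0)
step 3: [if@0.0] (let z = ((\p.(\q.1)) (\y.y)) in 0)
step 4: [beta@0] (let z = (\q.1) in 0)
step 5: [let@root] 0

Answer: 0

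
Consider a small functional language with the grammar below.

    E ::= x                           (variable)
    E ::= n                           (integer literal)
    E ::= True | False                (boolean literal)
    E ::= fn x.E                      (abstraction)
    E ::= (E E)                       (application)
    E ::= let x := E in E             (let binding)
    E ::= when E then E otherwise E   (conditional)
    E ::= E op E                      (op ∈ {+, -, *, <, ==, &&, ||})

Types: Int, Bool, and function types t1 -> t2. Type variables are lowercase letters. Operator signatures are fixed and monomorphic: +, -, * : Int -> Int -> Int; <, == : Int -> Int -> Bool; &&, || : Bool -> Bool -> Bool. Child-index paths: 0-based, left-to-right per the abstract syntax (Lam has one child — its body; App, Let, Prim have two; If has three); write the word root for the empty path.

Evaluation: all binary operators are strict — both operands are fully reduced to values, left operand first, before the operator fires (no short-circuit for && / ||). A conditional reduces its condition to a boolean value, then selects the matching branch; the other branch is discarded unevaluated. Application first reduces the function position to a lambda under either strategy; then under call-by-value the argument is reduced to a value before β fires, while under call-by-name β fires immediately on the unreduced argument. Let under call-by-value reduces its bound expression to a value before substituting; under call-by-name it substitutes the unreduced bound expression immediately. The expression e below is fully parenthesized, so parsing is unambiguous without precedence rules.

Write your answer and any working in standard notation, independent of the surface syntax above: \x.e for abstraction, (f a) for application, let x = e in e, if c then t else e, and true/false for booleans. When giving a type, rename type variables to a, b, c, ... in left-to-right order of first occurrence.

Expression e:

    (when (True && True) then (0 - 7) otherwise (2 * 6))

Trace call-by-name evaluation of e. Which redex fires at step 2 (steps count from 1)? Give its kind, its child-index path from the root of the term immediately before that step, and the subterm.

Trace:
step 0: (if (true && true) then (0 - 7) else (2 * 6))
step 1: [delta@0] (if true then (0 - 7) else (2 * 6))
step 2: [if@root] (0 - 7)

Answer: if at root : (if true then (0 - 7) else (2 * 6))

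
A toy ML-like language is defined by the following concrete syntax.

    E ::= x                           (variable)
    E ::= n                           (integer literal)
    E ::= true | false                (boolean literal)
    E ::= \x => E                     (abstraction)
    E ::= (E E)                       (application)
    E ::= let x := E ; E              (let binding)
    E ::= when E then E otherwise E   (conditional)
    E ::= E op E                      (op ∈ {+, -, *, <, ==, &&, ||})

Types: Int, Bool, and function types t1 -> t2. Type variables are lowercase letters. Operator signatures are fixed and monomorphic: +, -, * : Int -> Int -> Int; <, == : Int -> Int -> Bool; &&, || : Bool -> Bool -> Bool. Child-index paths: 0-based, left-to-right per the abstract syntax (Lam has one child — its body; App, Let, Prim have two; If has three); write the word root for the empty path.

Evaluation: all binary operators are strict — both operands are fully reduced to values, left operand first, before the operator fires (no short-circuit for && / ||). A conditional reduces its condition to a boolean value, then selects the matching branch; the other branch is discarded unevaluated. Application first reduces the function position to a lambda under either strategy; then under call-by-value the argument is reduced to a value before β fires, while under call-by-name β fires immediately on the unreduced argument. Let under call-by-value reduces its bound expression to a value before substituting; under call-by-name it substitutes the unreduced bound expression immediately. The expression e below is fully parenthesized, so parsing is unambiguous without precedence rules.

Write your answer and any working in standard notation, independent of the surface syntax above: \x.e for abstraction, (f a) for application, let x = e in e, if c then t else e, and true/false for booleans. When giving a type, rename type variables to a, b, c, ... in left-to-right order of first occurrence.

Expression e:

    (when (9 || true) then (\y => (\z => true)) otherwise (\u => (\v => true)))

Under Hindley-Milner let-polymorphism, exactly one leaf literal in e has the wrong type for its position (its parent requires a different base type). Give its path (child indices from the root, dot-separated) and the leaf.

Trace:
  unify Int ~ Bool
  FAIL: mismatch Int ~ Bool

Answer: 0.0 : 9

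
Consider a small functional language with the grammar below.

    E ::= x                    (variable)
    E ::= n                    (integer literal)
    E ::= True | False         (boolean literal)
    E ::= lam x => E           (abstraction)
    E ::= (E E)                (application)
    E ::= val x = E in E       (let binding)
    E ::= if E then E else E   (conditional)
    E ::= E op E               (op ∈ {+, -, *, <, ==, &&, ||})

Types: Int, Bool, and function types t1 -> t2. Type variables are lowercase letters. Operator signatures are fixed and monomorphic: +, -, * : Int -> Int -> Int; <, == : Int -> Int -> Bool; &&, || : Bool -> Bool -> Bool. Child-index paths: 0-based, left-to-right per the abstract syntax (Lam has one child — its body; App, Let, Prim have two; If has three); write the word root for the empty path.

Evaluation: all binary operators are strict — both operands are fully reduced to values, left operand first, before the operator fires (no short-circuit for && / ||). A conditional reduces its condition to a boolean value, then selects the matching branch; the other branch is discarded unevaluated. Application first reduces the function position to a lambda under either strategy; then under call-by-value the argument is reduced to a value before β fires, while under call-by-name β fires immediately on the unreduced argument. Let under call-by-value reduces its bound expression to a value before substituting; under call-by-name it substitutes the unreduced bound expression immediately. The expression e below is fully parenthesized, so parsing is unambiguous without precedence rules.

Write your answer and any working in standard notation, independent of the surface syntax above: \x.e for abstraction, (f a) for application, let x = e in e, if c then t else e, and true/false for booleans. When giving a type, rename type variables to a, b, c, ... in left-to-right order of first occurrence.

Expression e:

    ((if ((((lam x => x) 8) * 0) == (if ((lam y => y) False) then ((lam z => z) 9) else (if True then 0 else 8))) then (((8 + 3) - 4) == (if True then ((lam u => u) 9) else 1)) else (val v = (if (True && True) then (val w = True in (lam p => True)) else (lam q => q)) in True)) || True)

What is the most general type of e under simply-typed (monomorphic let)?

Answer: Bool

Working:
x : a
\x._ : a -> a
  unify a -> a ~ Int -> b
  unify a ~ Int
  unify Int ~ b
_ _ : Int
  unify Int ~ Int
  unify Int ~ Int
  unify Int ~ Int
y : c
\y._ : c -> c
  unify c -> c ~ Bool -> d
  unify c ~ Bool
  unify Bool ~ d
_ _ : Bool
  unify Bool ~ Bool
z : e
\z._ : e -> e
  unify e -> e ~ Int -> f
  unify e ~ Int
  unify Int ~ f
_ _ : Int
  unify Bool ~ Bool
  unify Int ~ Int
  unify Int ~ Int
  unify Int ~ Int
  unify Bool ~ Bool
  unify Int ~ Int
  unify Int ~ Int
  unify Int ~ Int
  unify Int ~ Int
  unify Int ~ Int
  unify Bool ~ Bool
u : g
\u._ : g -> g
  unify g -> g ~ Int -> h
  unify g ~ Int
  unify Int ~ h
_ _ : Int
  unify Int ~ Int
  unify Int ~ Int
  unify Bool ~ Bool
  unify Bool ~ Bool
  unify Bool ~ Bool
let w : Bool
\p._ : i -> Bool
q : j
\q._ : j -> j
  unify i -> Bool ~ j -> j
  unify i ~ j
  unify Bool ~ j
let v : Bool -> Bool
  unify Bool ~ Bool
  unify Bool ~ Bool
  unify Bool ~ Bool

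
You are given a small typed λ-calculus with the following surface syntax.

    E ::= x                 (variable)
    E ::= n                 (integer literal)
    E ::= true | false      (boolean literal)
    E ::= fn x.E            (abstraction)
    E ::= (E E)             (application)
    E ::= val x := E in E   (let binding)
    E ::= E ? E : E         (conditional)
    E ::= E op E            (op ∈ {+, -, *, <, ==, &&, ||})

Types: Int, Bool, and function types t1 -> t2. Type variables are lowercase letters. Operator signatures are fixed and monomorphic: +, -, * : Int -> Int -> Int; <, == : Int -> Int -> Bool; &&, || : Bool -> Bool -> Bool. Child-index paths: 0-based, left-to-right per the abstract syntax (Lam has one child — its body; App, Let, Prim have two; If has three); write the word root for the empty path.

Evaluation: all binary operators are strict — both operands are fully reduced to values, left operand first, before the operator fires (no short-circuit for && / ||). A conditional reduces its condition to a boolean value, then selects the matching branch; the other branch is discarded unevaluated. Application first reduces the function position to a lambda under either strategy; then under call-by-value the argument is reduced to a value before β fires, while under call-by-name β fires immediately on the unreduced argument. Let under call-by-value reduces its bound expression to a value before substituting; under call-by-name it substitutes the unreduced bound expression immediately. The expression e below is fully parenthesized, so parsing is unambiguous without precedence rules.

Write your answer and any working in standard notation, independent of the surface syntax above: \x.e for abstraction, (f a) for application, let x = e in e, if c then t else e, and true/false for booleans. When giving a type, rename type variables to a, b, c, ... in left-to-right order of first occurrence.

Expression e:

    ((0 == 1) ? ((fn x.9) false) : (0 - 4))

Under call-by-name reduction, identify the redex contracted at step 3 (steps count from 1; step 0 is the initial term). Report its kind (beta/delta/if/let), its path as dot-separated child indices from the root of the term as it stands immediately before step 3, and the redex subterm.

Answer: delta at root : (0 - 4)

Trace:
step 0: (if (0 == 1) then ((\x.9) false) else (0 - 4))
step 1: [delta@0] (if false then ((\x.9) false) else (0 - 4))
step 2: [if@root] (0 - 4)
step 3: [delta@root] -4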